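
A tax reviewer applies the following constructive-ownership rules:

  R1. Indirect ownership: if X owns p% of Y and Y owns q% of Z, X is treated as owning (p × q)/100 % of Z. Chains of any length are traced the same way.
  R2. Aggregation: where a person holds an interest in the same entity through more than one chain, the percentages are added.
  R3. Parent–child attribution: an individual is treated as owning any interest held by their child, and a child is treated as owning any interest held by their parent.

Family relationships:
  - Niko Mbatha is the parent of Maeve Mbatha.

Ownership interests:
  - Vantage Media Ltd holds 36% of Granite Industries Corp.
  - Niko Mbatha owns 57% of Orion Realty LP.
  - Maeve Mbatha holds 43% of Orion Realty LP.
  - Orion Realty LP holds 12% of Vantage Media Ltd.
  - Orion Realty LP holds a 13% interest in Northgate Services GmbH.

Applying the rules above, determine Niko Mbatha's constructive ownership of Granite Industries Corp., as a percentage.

By parent–child attribution (R3), Niko Mbatha is treated as also owning Maeve Mbatha's interest in Orion Realty LP, giving 57% + 43% = 100%.
Chain via Orion Realty LP → Vantage Media Ltd (R1): 100% × 12% × 36% = 4.32% of Granite Industries Corp.

4.32%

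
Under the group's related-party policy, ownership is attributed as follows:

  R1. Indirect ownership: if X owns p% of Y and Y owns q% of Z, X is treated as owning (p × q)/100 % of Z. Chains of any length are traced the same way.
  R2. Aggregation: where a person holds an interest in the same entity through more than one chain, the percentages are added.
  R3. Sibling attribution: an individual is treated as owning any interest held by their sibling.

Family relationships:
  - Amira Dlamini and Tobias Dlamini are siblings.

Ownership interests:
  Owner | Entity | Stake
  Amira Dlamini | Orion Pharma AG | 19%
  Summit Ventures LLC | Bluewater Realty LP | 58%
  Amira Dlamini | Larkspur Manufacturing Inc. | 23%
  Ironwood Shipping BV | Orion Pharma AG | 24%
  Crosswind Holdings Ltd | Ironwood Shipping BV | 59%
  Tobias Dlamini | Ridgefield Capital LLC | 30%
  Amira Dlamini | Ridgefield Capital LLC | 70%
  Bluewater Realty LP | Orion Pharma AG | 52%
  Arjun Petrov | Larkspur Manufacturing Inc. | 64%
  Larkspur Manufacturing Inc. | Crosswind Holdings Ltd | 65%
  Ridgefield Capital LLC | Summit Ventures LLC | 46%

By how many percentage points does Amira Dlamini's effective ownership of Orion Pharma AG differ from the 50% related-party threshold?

By sibling attribution (R3), Amira Dlamini is treated as also owning Tobias Dlamini's interest in Ridgefield Capital LLC, giving 70% + 30% = 100%.
Chain via Ridgefield Capital LLC → Summit Ventures LLC → Bluewater Realty LP (R1): 100% × 46% × 58% × 52% = 13.8736% of Orion Pharma AG.
Chain via Larkspur Manufacturing Inc. → Crosswind Holdings Ltd → Ironwood Shipping BV (R1): 23% × 65% × 59% × 24% = 2.11692% of Orion Pharma AG.
Direct interest in Orion Pharma AG: 19%.
Aggregating (R2): 13.8736% + 2.11692% + 19% = 34.99052%.
34.99052% falls short of the 50% threshold by 15.00948 percentage points.

15.00948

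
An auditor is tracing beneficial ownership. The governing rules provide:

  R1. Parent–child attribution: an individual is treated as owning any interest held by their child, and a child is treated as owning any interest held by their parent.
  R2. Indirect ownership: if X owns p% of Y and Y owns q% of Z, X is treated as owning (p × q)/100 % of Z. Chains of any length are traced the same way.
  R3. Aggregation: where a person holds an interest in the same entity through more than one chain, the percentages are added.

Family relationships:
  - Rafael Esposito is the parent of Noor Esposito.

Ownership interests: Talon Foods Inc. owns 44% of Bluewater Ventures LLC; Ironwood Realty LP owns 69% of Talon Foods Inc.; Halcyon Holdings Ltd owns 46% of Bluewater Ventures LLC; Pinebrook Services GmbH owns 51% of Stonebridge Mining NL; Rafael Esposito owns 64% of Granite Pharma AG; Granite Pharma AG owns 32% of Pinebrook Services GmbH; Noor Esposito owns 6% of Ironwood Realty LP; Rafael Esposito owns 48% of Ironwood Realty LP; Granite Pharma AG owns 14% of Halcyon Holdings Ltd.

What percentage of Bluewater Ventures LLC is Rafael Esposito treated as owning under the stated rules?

20.516%

By parent–child attribution (R1), Rafael Esposito is treated as also owning Noor Esposito's interest in Ironwood Realty LP, giving 48% + 6% = 54%.
Chain via Ironwood Realty LP → Talon Foods Inc. (R2): 54% × 69% × 44% = 16.3944% of Bluewater Ventures LLC.
Chain via Granite Pharma AG → Halcyon Holdings Ltd (R2): 64% × 14% × 46% = 4.1216% of Bluewater Ventures LLC.
Aggregating (R3): 16.3944% + 4.1216% = 20.516%.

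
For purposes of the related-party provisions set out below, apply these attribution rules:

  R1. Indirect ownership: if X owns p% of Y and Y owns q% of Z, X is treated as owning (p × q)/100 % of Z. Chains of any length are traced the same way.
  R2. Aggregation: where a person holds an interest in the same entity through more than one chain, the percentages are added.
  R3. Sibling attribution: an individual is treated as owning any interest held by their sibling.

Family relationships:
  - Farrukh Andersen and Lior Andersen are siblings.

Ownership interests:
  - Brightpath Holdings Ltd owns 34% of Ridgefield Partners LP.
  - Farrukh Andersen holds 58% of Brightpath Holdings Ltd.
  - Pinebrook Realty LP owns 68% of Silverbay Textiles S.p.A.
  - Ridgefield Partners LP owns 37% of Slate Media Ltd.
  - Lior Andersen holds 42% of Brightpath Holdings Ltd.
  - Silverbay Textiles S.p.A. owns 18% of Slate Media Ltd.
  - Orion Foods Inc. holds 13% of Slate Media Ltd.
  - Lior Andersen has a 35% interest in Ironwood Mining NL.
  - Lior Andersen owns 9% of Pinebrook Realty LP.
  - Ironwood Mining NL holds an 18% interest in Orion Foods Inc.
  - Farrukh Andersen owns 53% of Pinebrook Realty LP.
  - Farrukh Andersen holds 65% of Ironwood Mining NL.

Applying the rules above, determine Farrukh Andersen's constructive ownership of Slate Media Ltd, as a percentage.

22.5088%

By sibling attribution (R3), Farrukh Andersen is treated as also owning Lior Andersen's interest in Ironwood Mining NL, giving 65% + 35% = 100%.
By sibling attribution (R3), Farrukh Andersen is treated as also owning Lior Andersen's interest in Brightpath Holdings Ltd, giving 58% + 42% = 100%.
By sibling attribution (R3), Farrukh Andersen is treated as also owning Lior Andersen's interest in Pinebrook Realty LP, giving 53% + 9% = 62%.
Chain via Ironwood Mining NL → Orion Foods Inc. (R1): 100% × 18% × 13% = 2.34% of Slate Media Ltd.
Chain via Brightpath Holdings Ltd → Ridgefield Partners LP (R1): 100% × 34% × 37% = 12.58% of Slate Media Ltd.
Chain via Pinebrook Realty LP → Silverbay Textiles S.p.A. (R1): 62% × 68% × 18% = 7.5888% of Slate Media Ltd.
Aggregating (R2): 2.34% + 12.58% + 7.5888% = 22.5088%.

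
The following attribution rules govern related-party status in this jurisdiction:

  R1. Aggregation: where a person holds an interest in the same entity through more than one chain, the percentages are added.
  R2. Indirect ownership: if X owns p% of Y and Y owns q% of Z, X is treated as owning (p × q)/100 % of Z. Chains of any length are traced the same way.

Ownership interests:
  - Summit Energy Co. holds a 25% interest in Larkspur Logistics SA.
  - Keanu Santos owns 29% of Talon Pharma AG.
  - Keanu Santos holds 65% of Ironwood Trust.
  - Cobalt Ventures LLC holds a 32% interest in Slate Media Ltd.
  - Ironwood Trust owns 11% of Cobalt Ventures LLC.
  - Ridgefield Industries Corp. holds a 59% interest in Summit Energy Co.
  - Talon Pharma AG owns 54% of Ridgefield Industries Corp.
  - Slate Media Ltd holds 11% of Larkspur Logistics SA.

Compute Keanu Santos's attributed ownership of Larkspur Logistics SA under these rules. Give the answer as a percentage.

2.56153%

Chain via Talon Pharma AG → Ridgefield Industries Corp. → Summit Energy Co. (R2): 29% × 54% × 59% × 25% = 2.30985% of Larkspur Logistics SA.
Chain via Ironwood Trust → Cobalt Ventures LLC → Slate Media Ltd (R2): 65% × 11% × 32% × 11% = 0.25168% of Larkspur Logistics SA.
Aggregating (R1): 2.30985% + 0.25168% = 2.56153%.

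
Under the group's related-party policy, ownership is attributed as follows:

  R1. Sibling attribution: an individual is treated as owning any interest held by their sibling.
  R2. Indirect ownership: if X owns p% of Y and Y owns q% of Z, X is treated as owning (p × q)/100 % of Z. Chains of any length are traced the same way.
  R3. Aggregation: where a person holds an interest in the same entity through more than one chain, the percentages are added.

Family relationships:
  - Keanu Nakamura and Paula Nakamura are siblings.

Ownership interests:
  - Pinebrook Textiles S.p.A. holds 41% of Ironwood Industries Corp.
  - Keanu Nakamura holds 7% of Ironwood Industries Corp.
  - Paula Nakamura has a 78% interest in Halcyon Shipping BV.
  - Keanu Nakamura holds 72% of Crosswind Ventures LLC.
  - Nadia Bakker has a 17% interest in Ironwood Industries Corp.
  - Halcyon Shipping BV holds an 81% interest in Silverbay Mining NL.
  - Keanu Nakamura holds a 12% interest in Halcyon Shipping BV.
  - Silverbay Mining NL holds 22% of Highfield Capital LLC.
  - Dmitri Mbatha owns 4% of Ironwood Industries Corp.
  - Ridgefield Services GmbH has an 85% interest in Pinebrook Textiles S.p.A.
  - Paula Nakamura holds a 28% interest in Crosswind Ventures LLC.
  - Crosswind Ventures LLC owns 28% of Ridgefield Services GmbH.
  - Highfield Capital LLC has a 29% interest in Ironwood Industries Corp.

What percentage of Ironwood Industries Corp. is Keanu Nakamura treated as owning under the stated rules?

By sibling attribution (R1), Keanu Nakamura is treated as also owning Paula Nakamura's interest in Halcyon Shipping BV, giving 12% + 78% = 90%.
By sibling attribution (R1), Keanu Nakamura is treated as also owning Paula Nakamura's interest in Crosswind Ventures LLC, giving 72% + 28% = 100%.
Chain via Halcyon Shipping BV → Silverbay Mining NL → Highfield Capital LLC (R2): 90% × 81% × 22% × 29% = 4.65102% of Ironwood Industries Corp.
Chain via Crosswind Ventures LLC → Ridgefield Services GmbH → Pinebrook Textiles S.p.A. (R2): 100% × 28% × 85% × 41% = 9.758% of Ironwood Industries Corp.
Direct interest in Ironwood Industries Corp: 7%.
Aggregating (R3): 4.65102% + 9.758% + 7% = 21.40902%.

21.40902%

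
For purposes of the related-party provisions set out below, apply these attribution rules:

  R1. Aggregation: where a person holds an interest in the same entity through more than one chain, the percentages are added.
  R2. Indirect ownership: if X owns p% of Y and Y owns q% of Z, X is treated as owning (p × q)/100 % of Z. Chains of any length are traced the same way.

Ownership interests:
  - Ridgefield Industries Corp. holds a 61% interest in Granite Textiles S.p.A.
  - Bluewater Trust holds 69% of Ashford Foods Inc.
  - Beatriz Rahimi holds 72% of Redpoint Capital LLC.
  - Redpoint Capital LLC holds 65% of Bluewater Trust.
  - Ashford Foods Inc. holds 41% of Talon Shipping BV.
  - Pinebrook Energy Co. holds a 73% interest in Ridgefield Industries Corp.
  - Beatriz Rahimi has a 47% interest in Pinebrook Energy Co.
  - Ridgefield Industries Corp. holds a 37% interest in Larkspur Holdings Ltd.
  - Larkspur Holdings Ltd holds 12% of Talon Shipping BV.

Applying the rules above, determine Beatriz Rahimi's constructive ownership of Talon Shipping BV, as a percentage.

Chain via Pinebrook Energy Co. → Ridgefield Industries Corp. → Larkspur Holdings Ltd (R2): 47% × 73% × 37% × 12% = 1.523364% of Talon Shipping BV.
Chain via Redpoint Capital LLC → Bluewater Trust → Ashford Foods Inc. (R2): 72% × 65% × 69% × 41% = 13.23972% of Talon Shipping BV.
Aggregating (R1): 1.523364% + 13.23972% = 14.763084%.

14.763084%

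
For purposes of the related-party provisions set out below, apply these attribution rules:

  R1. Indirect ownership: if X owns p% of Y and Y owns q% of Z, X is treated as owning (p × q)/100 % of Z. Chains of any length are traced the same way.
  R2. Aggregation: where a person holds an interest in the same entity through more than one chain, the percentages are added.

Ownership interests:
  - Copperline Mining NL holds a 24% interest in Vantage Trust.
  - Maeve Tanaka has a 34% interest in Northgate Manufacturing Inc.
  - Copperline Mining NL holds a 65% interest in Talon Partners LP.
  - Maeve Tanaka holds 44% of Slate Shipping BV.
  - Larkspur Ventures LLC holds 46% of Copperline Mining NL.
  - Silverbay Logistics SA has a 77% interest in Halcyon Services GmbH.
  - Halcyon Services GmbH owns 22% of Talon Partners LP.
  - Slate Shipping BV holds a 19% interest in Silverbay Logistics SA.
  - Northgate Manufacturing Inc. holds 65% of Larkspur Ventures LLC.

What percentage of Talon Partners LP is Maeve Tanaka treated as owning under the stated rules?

Chain via Slate Shipping BV → Silverbay Logistics SA → Halcyon Services GmbH (R1): 44% × 19% × 77% × 22% = 1.416184% of Talon Partners LP.
Chain via Northgate Manufacturing Inc. → Larkspur Ventures LLC → Copperline Mining NL (R1): 34% × 65% × 46% × 65% = 6.6079% of Talon Partners LP.
Aggregating (R2): 1.416184% + 6.6079% = 8.024084%.

8.024084%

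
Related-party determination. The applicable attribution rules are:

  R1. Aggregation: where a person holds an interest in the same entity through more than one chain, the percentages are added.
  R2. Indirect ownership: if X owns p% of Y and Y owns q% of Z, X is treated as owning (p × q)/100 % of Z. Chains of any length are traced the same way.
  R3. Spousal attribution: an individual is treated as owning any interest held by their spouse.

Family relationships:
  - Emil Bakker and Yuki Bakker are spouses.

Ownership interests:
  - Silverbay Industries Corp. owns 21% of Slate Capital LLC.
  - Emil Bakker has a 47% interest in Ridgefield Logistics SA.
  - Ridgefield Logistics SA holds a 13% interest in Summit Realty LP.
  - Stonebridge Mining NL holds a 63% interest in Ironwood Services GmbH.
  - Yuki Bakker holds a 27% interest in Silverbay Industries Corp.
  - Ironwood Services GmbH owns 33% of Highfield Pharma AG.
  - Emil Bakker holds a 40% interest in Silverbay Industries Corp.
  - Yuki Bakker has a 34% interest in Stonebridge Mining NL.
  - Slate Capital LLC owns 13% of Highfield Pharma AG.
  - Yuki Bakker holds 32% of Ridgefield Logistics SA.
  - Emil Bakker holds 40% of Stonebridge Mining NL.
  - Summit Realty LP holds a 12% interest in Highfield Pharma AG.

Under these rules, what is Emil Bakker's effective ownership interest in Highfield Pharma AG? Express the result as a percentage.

18.4461%

By spousal attribution (R3), Emil Bakker is treated as also owning Yuki Bakker's interest in Ridgefield Logistics SA, giving 47% + 32% = 79%.
By spousal attribution (R3), Emil Bakker is treated as also owning Yuki Bakker's interest in Stonebridge Mining NL, giving 40% + 34% = 74%.
By spousal attribution (R3), Emil Bakker is treated as also owning Yuki Bakker's interest in Silverbay Industries Corp, giving 40% + 27% = 67%.
Chain via Ridgefield Logistics SA → Summit Realty LP (R2): 79% × 13% × 12% = 1.2324% of Highfield Pharma AG.
Chain via Stonebridge Mining NL → Ironwood Services GmbH (R2): 74% × 63% × 33% = 15.3846% of Highfield Pharma AG.
Chain via Silverbay Industries Corp. → Slate Capital LLC (R2): 67% × 21% × 13% = 1.8291% of Highfield Pharma AG.
Aggregating (R1): 1.2324% + 15.3846% + 1.8291% = 18.4461%.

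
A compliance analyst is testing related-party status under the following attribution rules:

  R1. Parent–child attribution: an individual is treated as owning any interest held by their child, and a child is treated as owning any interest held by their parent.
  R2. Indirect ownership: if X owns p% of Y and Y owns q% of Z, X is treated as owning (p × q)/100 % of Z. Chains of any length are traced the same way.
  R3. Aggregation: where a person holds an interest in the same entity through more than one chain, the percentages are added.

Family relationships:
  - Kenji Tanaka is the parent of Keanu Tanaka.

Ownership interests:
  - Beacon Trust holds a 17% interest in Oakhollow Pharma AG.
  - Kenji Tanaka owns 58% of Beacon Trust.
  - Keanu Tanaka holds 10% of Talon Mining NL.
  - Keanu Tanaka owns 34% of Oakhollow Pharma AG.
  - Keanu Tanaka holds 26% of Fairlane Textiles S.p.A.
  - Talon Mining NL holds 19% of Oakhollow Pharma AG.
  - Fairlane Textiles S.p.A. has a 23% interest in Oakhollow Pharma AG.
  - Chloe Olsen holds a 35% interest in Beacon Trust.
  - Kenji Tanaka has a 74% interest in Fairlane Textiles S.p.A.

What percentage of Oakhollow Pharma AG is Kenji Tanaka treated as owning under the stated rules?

68.76%

By parent–child attribution (R1), Kenji Tanaka is treated as also owning Keanu Tanaka's interest in Fairlane Textiles S.p.A, giving 74% + 26% = 100%.
By parent–child attribution (R1), Kenji Tanaka is treated as owning Keanu Tanaka's 10% interest in Talon Mining NL.
By parent–child attribution (R1), Kenji Tanaka is treated as owning Keanu Tanaka's 34% interest in Oakhollow Pharma AG.
Chain via Beacon Trust (R2): 58% × 17% = 9.86% of Oakhollow Pharma AG.
Chain via Fairlane Textiles S.p.A. (R2): 100% × 23% = 23% of Oakhollow Pharma AG.
Chain via Talon Mining NL (R2): 10% × 19% = 1.9% of Oakhollow Pharma AG.
Direct interest in Oakhollow Pharma AG: 34%.
Aggregating (R3): 9.86% + 23% + 1.9% + 34% = 68.76%.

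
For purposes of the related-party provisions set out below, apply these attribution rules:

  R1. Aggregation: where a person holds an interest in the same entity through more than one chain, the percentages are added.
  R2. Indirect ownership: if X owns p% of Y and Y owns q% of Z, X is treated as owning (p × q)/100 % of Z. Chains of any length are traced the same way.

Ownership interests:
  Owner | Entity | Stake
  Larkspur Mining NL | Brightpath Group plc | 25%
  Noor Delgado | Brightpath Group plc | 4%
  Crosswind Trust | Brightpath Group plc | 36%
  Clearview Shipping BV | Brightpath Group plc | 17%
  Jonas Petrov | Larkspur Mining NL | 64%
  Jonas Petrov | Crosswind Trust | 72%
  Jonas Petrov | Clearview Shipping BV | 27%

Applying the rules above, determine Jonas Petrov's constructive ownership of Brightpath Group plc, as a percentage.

Chain via Crosswind Trust (R2): 72% × 36% = 25.92% of Brightpath Group plc.
Chain via Larkspur Mining NL (R2): 64% × 25% = 16% of Brightpath Group plc.
Chain via Clearview Shipping BV (R2): 27% × 17% = 4.59% of Brightpath Group plc.
Aggregating (R1): 25.92% + 16% + 4.59% = 46.51%.

46.51%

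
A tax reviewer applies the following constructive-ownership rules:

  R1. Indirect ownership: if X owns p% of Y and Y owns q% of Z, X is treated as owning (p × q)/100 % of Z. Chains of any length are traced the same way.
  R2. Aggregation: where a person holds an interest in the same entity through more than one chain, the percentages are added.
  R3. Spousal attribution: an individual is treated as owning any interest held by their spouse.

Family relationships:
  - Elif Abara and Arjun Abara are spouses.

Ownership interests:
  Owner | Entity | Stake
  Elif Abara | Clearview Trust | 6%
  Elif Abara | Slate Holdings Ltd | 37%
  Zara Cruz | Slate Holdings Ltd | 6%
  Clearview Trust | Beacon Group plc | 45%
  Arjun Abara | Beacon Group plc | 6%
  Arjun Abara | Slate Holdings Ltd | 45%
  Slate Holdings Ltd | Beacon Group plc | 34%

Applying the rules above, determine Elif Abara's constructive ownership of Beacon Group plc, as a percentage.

36.58%

By spousal attribution (R3), Elif Abara is treated as also owning Arjun Abara's interest in Slate Holdings Ltd, giving 37% + 45% = 82%.
By spousal attribution (R3), Elif Abara is treated as owning Arjun Abara's 6% interest in Beacon Group plc.
Chain via Slate Holdings Ltd (R1): 82% × 34% = 27.88% of Beacon Group plc.
Chain via Clearview Trust (R1): 6% × 45% = 2.7% of Beacon Group plc.
Direct interest in Beacon Group plc: 6%.
Aggregating (R2): 27.88% + 2.7% + 6% = 36.58%.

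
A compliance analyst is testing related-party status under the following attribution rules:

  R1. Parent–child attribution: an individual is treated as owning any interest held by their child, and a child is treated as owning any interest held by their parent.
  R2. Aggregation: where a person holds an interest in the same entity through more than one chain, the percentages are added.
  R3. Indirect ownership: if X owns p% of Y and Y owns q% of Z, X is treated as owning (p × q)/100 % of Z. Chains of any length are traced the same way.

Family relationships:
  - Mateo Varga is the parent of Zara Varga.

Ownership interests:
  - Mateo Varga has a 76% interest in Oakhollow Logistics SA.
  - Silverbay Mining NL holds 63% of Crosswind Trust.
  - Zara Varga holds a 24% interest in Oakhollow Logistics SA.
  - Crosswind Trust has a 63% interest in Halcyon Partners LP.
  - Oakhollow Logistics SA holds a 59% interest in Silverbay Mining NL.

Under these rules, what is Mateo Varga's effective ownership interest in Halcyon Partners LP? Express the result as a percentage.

By parent–child attribution (R1), Mateo Varga is treated as also owning Zara Varga's interest in Oakhollow Logistics SA, giving 76% + 24% = 100%.
Chain via Oakhollow Logistics SA → Silverbay Mining NL → Crosswind Trust (R3): 100% × 59% × 63% × 63% = 23.4171% of Halcyon Partners LP.

23.4171%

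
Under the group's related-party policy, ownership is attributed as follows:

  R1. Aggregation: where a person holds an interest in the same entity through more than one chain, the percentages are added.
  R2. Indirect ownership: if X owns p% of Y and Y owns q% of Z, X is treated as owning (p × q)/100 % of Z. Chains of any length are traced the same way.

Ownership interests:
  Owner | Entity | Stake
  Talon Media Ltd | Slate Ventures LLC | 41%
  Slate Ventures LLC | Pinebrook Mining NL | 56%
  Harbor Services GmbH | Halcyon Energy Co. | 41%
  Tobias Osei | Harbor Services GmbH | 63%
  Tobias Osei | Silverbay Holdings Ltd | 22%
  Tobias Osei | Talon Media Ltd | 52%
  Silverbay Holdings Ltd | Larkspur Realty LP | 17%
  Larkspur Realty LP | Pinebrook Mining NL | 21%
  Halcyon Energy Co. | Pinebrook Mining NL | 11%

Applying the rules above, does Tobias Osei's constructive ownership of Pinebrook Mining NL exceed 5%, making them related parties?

Yes

Chain via Talon Media Ltd → Slate Ventures LLC (R2): 52% × 41% × 56% = 11.9392% of Pinebrook Mining NL.
Chain via Harbor Services GmbH → Halcyon Energy Co. (R2): 63% × 41% × 11% = 2.8413% of Pinebrook Mining NL.
Chain via Silverbay Holdings Ltd → Larkspur Realty LP (R2): 22% × 17% × 21% = 0.7854% of Pinebrook Mining NL.
Aggregating (R1): 11.9392% + 2.8413% + 0.7854% = 15.5659%.
15.5659% exceeds the 5% threshold, so Tobias is a related party to Pinebrook Mining NL.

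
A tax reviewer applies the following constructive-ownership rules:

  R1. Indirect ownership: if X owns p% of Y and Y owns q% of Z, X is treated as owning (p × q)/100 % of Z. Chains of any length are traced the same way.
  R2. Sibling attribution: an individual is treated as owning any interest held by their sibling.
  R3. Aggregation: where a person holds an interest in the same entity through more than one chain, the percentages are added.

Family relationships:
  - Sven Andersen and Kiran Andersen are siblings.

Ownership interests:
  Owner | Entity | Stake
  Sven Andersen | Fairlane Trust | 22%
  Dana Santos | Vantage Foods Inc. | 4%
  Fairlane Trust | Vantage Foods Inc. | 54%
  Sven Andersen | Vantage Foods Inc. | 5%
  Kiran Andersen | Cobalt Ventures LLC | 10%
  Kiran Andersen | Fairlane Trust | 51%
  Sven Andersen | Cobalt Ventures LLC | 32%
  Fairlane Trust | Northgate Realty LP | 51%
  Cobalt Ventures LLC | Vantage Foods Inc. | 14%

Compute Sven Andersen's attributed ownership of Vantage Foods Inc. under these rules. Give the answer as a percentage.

By sibling attribution (R2), Sven Andersen is treated as also owning Kiran Andersen's interest in Cobalt Ventures LLC, giving 32% + 10% = 42%.
By sibling attribution (R2), Sven Andersen is treated as also owning Kiran Andersen's interest in Fairlane Trust, giving 22% + 51% = 73%.
Chain via Cobalt Ventures LLC (R1): 42% × 14% = 5.88% of Vantage Foods Inc.
Chain via Fairlane Trust (R1): 73% × 54% = 39.42% of Vantage Foods Inc.
Direct interest in Vantage Foods Inc: 5%.
Aggregating (R3): 5.88% + 39.42% + 5% = 50.3%.

50.3%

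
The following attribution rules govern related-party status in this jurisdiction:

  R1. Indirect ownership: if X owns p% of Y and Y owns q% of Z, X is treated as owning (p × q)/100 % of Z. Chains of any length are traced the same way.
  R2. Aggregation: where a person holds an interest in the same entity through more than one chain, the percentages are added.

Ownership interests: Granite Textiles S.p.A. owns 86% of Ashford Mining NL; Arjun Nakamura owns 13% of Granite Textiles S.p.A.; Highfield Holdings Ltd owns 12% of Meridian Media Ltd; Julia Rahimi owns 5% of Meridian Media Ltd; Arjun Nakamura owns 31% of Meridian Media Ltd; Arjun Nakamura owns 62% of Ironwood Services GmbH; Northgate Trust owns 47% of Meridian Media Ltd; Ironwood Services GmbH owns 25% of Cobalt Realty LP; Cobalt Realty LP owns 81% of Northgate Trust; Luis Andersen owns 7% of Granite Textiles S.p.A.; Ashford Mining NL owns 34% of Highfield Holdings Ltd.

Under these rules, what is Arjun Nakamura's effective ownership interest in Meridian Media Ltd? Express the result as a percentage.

37.356994%

Chain via Granite Textiles S.p.A. → Ashford Mining NL → Highfield Holdings Ltd (R1): 13% × 86% × 34% × 12% = 0.456144% of Meridian Media Ltd.
Chain via Ironwood Services GmbH → Cobalt Realty LP → Northgate Trust (R1): 62% × 25% × 81% × 47% = 5.90085% of Meridian Media Ltd.
Direct interest in Meridian Media Ltd: 31%.
Aggregating (R2): 0.456144% + 5.90085% + 31% = 37.356994%.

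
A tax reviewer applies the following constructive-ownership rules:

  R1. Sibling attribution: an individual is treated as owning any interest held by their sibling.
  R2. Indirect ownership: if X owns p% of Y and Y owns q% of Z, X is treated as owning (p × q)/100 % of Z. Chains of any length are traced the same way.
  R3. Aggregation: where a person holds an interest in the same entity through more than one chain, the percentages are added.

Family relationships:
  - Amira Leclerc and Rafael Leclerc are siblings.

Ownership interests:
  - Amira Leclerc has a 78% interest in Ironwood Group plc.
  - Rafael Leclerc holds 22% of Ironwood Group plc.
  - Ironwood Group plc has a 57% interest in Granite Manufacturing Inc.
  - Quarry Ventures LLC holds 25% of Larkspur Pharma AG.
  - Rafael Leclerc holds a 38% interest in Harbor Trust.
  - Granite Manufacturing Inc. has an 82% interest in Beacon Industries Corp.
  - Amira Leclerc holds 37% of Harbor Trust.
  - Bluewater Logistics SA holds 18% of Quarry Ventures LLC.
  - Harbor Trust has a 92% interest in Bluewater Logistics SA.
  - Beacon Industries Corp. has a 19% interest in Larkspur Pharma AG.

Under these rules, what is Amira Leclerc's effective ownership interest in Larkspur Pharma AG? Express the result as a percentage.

By sibling attribution (R1), Amira Leclerc is treated as also owning Rafael Leclerc's interest in Ironwood Group plc, giving 78% + 22% = 100%.
By sibling attribution (R1), Amira Leclerc is treated as also owning Rafael Leclerc's interest in Harbor Trust, giving 37% + 38% = 75%.
Chain via Ironwood Group plc → Granite Manufacturing Inc. → Beacon Industries Corp. (R2): 100% × 57% × 82% × 19% = 8.8806% of Larkspur Pharma AG.
Chain via Harbor Trust → Bluewater Logistics SA → Quarry Ventures LLC (R2): 75% × 92% × 18% × 25% = 3.105% of Larkspur Pharma AG.
Aggregating (R3): 8.8806% + 3.105% = 11.9856%.

11.9856%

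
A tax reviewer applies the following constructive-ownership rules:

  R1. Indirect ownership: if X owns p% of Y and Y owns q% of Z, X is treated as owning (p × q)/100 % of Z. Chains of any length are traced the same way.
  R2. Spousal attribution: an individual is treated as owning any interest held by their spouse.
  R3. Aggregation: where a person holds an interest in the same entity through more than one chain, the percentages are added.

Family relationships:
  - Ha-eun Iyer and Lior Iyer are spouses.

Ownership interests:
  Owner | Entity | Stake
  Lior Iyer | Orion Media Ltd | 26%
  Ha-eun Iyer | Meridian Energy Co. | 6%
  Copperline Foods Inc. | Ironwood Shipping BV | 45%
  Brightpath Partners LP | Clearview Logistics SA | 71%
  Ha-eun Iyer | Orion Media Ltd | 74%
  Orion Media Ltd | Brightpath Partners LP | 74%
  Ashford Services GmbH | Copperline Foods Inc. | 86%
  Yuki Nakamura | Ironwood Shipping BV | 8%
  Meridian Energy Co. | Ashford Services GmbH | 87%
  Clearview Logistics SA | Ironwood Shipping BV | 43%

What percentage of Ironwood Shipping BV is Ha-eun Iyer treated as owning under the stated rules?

By spousal attribution (R2), Ha-eun Iyer is treated as also owning Lior Iyer's interest in Orion Media Ltd, giving 74% + 26% = 100%.
Chain via Meridian Energy Co. → Ashford Services GmbH → Copperline Foods Inc. (R1): 6% × 87% × 86% × 45% = 2.02014% of Ironwood Shipping BV.
Chain via Orion Media Ltd → Brightpath Partners LP → Clearview Logistics SA (R1): 100% × 74% × 71% × 43% = 22.5922% of Ironwood Shipping BV.
Aggregating (R3): 2.02014% + 22.5922% = 24.61234%.

24.61234%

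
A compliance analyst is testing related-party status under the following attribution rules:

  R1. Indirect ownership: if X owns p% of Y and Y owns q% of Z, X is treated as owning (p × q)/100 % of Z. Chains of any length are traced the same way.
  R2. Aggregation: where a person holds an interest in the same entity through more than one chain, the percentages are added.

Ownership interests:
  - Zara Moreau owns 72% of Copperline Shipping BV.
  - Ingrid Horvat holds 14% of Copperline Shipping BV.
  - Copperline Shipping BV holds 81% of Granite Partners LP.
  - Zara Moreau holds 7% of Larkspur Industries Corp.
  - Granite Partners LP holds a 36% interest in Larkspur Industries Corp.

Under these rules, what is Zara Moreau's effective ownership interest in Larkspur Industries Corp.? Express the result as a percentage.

27.9952%

Chain via Copperline Shipping BV → Granite Partners LP (R1): 72% × 81% × 36% = 20.9952% of Larkspur Industries Corp.
Direct interest in Larkspur Industries Corp: 7%.
Aggregating (R2): 20.9952% + 7% = 27.9952%.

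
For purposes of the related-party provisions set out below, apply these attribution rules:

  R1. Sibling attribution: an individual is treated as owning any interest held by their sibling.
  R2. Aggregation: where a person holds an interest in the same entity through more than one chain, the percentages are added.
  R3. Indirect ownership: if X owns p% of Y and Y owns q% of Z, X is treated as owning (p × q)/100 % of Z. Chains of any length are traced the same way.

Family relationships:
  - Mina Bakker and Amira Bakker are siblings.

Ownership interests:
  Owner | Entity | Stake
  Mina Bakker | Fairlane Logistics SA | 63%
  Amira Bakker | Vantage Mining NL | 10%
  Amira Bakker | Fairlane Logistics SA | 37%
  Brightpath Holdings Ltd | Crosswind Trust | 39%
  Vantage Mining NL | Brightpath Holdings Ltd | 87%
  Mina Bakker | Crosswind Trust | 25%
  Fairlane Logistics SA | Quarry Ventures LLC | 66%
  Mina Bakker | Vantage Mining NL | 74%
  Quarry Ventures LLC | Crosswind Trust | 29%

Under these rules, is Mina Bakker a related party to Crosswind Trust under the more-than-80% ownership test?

By sibling attribution (R1), Mina Bakker is treated as also owning Amira Bakker's interest in Fairlane Logistics SA, giving 63% + 37% = 100%.
By sibling attribution (R1), Mina Bakker is treated as also owning Amira Bakker's interest in Vantage Mining NL, giving 74% + 10% = 84%.
Chain via Fairlane Logistics SA → Quarry Ventures LLC (R3): 100% × 66% × 29% = 19.14% of Crosswind Trust.
Chain via Vantage Mining NL → Brightpath Holdings Ltd (R3): 84% × 87% × 39% = 28.5012% of Crosswind Trust.
Direct interest in Crosswind Trust: 25%.
Aggregating (R2): 19.14% + 28.5012% + 25% = 72.6412%.
72.6412% does not exceed the 80% threshold, so Mina is not a related party to Crosswind Trust.

No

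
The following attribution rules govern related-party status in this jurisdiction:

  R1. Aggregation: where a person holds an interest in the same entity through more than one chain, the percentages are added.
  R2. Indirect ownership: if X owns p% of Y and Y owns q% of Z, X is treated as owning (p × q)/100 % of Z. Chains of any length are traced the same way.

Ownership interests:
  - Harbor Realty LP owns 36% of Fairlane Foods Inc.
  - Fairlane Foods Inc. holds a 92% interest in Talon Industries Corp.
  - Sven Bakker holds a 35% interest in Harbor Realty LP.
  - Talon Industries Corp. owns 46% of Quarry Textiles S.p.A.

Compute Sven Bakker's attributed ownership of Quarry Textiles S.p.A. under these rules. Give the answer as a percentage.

Chain via Harbor Realty LP → Fairlane Foods Inc. → Talon Industries Corp. (R2): 35% × 36% × 92% × 46% = 5.33232% of Quarry Textiles S.p.A.

5.33232%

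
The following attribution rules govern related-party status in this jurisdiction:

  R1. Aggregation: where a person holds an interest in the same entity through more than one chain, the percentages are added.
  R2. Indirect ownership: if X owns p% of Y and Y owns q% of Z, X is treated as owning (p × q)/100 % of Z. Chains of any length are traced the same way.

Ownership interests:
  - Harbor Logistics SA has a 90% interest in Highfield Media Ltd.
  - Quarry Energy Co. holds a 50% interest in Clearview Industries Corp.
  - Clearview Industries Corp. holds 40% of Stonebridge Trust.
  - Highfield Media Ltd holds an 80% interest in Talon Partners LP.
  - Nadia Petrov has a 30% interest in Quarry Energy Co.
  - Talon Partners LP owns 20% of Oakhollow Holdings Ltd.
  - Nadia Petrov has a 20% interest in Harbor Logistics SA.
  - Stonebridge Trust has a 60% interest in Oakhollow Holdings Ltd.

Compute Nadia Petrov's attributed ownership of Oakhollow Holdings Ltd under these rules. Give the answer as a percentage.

Chain via Quarry Energy Co. → Clearview Industries Corp. → Stonebridge Trust (R2): 30% × 50% × 40% × 60% = 3.6% of Oakhollow Holdings Ltd.
Chain via Harbor Logistics SA → Highfield Media Ltd → Talon Partners LP (R2): 20% × 90% × 80% × 20% = 2.88% of Oakhollow Holdings Ltd.
Aggregating (R1): 3.6% + 2.88% = 6.48%.

6.48%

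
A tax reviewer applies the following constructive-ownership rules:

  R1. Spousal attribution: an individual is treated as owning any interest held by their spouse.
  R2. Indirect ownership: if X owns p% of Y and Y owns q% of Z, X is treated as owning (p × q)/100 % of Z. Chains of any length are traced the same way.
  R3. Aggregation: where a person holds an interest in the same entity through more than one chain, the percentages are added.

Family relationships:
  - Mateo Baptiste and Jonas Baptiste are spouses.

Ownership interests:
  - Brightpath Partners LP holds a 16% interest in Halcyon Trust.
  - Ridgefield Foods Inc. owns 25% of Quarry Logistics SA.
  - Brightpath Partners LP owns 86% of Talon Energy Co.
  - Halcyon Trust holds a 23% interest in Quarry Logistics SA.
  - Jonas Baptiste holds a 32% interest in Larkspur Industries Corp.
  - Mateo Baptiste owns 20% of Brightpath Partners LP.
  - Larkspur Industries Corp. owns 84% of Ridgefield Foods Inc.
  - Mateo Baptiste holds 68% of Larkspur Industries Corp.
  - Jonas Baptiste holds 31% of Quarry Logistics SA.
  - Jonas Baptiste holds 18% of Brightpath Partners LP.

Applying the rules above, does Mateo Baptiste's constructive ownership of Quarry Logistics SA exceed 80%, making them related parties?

No

By spousal attribution (R1), Mateo Baptiste is treated as also owning Jonas Baptiste's interest in Brightpath Partners LP, giving 20% + 18% = 38%.
By spousal attribution (R1), Mateo Baptiste is treated as also owning Jonas Baptiste's interest in Larkspur Industries Corp, giving 68% + 32% = 100%.
By spousal attribution (R1), Mateo Baptiste is treated as owning Jonas Baptiste's 31% interest in Quarry Logistics SA.
Chain via Brightpath Partners LP → Halcyon Trust (R2): 38% × 16% × 23% = 1.3984% of Quarry Logistics SA.
Chain via Larkspur Industries Corp. → Ridgefield Foods Inc. (R2): 100% × 84% × 25% = 21% of Quarry Logistics SA.
Direct interest in Quarry Logistics SA: 31%.
Aggregating (R3): 1.3984% + 21% + 31% = 53.3984%.
53.3984% does not exceed the 80% threshold, so Mateo is not a related party to Quarry Logistics SA.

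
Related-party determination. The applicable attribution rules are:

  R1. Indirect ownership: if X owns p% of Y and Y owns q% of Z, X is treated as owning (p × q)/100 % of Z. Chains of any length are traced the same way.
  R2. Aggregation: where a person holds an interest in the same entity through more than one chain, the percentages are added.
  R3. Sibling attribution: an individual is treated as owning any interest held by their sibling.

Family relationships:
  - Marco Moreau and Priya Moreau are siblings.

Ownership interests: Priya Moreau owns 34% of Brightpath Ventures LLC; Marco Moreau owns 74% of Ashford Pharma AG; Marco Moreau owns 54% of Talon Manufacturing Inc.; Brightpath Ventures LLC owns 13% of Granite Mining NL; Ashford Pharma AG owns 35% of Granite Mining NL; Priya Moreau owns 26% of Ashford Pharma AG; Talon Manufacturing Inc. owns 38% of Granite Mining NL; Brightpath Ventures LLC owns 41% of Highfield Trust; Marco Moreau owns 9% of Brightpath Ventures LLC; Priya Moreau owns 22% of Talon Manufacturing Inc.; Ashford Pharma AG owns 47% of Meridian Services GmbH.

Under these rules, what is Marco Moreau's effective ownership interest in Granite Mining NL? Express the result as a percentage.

By sibling attribution (R3), Marco Moreau is treated as also owning Priya Moreau's interest in Brightpath Ventures LLC, giving 9% + 34% = 43%.
By sibling attribution (R3), Marco Moreau is treated as also owning Priya Moreau's interest in Ashford Pharma AG, giving 74% + 26% = 100%.
By sibling attribution (R3), Marco Moreau is treated as also owning Priya Moreau's interest in Talon Manufacturing Inc, giving 54% + 22% = 76%.
Chain via Brightpath Ventures LLC (R1): 43% × 13% = 5.59% of Granite Mining NL.
Chain via Ashford Pharma AG (R1): 100% × 35% = 35% of Granite Mining NL.
Chain via Talon Manufacturing Inc. (R1): 76% × 38% = 28.88% of Granite Mining NL.
Aggregating (R2): 5.59% + 35% + 28.88% = 69.47%.

69.47%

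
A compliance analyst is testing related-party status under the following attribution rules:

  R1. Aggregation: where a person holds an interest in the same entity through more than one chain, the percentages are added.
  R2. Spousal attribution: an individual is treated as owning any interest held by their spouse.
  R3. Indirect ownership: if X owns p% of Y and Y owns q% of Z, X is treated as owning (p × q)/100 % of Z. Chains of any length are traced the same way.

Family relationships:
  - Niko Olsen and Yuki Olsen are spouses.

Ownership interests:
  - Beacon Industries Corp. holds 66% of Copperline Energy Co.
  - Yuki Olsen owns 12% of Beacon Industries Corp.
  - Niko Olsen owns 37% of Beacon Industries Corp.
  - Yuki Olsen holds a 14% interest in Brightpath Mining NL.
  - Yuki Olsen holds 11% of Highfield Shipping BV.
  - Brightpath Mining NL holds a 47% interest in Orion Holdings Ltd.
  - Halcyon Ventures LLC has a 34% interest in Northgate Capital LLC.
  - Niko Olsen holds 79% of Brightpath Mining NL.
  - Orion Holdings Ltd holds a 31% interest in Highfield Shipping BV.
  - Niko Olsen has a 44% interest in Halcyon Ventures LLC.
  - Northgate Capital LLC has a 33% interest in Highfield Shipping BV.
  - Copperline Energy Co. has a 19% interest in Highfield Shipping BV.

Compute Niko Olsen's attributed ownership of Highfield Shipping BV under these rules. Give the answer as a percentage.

35.6315%

By spousal attribution (R2), Niko Olsen is treated as also owning Yuki Olsen's interest in Brightpath Mining NL, giving 79% + 14% = 93%.
By spousal attribution (R2), Niko Olsen is treated as also owning Yuki Olsen's interest in Beacon Industries Corp, giving 37% + 12% = 49%.
By spousal attribution (R2), Niko Olsen is treated as owning Yuki Olsen's 11% interest in Highfield Shipping BV.
Chain via Halcyon Ventures LLC → Northgate Capital LLC (R3): 44% × 34% × 33% = 4.9368% of Highfield Shipping BV.
Chain via Brightpath Mining NL → Orion Holdings Ltd (R3): 93% × 47% × 31% = 13.5501% of Highfield Shipping BV.
Chain via Beacon Industries Corp. → Copperline Energy Co. (R3): 49% × 66% × 19% = 6.1446% of Highfield Shipping BV.
Direct interest in Highfield Shipping BV: 11%.
Aggregating (R1): 4.9368% + 13.5501% + 6.1446% + 11% = 35.6315%.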